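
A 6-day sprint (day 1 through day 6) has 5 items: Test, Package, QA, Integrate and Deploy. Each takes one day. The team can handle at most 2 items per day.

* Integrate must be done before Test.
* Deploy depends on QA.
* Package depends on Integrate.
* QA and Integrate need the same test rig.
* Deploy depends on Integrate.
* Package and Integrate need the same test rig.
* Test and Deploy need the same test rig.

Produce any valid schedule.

QA in day 2, Test in day 2, Package in day 3, Integrate in day 1, Deploy in day 3

Checking: Integrate(day 1) before Package(day 3); Integrate(day 1) before Deploy(day 3); Integrate(day 1) before Test(day 2); QA(day 2) before Deploy(day 3); Package(day 3) != Integrate(day 1); QA(day 2) != Integrate(day 1); Test(day 2) != Deploy(day 3); max 2 per day (cap 2).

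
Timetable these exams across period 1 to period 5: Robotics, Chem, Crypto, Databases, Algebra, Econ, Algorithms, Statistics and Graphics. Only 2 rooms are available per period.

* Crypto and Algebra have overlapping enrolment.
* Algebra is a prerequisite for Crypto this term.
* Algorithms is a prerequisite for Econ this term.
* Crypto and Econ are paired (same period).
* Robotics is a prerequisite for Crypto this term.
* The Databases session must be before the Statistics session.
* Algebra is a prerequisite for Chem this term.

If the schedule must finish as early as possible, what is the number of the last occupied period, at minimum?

The precedence chain requires at least 2 distinct periods.
With at most 2 per period and 9 exams, at least 5 periods are needed.
5 works (last occupied period: period 5): for example Graphics in period 4; Algebra in period 1; Statistics in period 5; Databases in period 4; Chem in period 2; Robotics in period 1; Crypto in period 3; Econ in period 3; Algorithms in period 2.

5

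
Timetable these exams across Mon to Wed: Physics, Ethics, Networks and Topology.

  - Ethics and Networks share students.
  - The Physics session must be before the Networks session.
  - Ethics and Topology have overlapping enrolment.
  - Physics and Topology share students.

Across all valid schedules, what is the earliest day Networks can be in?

Precedence pushes Networks to at least Tue.
Networks at Tue is achievable: Networks=Tue; Physics=Mon; Ethics=Mon; Topology=Tue.

Tue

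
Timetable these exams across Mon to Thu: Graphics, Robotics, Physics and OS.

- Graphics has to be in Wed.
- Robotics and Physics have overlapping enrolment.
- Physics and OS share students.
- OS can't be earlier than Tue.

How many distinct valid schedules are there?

27

Splitting on Robotics: it can be Mon (6), Tue (7), Wed (7), Thu (7). Listing each branch's schedules as (Graphics, Physics, OS):
Robotics=Mon: (Wed,Tue,Wed) (Wed,Tue,Thu) (Wed,Wed,Tue) (Wed,Wed,Thu) (Wed,Thu,Tue) (Wed,Thu,Wed) — 6.
Robotics=Tue: (Wed,Mon,Tue) (Wed,Mon,Wed) (Wed,Mon,Thu) (Wed,Wed,Tue) (Wed,Wed,Thu) (Wed,Thu,Tue) (Wed,Thu,Wed) — 7.
Robotics=Wed: (Wed,Mon,Tue) (Wed,Mon,Wed) (Wed,Mon,Thu) (Wed,Tue,Wed) (Wed,Tue,Thu) (Wed,Thu,Tue) (Wed,Thu,Wed) — 7.
Robotics=Thu: (Wed,Mon,Tue) (Wed,Mon,Wed) (Wed,Mon,Thu) (Wed,Tue,Wed) (Wed,Tue,Thu) (Wed,Wed,Tue) (Wed,Wed,Thu) — 7.
Summing: 6 + 7 + 7 + 7 = 27.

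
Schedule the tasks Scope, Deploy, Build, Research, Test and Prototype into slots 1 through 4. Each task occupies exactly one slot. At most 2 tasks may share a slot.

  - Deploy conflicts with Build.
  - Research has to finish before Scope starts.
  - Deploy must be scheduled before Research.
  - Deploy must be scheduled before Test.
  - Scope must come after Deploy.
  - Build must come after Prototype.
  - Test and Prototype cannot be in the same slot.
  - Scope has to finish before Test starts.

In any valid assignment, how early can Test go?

Precedence pushes Test to at least 4.
Test at 4 is achievable: Scope -> 3, Test -> 4, Deploy -> 1, Prototype -> 1, Build -> 2, Research -> 2.

4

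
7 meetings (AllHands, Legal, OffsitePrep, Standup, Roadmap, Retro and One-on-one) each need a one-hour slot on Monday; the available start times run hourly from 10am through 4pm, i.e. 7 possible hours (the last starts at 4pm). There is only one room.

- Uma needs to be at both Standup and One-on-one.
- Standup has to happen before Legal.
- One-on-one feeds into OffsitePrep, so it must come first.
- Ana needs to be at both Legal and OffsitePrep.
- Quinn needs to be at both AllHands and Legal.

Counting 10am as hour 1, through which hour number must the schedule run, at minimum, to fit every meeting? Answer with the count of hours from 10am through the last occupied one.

7 hours

The precedence chain requires at least 2 distinct hours.
With at most 1 per hour and 7 meetings, at least 7 hours are needed.
7 works (last occupied hour: 4pm): for example OffsitePrep=1pm, AllHands=2pm, Standup=10am, Retro=4pm, One-on-one=12pm, Legal=11am, Roadmap=3pm.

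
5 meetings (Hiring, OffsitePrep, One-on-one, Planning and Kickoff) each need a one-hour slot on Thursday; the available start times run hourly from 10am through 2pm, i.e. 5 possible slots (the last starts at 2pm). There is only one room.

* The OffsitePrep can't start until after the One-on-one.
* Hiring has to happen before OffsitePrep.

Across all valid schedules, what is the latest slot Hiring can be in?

1pm

Downstream work caps Hiring at 1pm.
Hiring at 1pm is achievable: Kickoff=12pm; Hiring=1pm; OffsitePrep=2pm; Planning=11am; One-on-one=10am.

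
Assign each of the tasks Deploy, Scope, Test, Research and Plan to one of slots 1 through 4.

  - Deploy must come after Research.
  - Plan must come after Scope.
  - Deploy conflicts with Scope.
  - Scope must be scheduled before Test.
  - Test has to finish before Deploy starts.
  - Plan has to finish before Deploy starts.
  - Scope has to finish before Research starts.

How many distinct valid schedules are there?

Splitting on Deploy: it can be 3 (1), 4 (9). Listing each branch's schedules as (Scope, Test, Research, Plan):
Deploy=3: (1,2,2,2) — 1.
Deploy=4: (1,2,2,2) (1,2,2,3) (1,2,3,2) (1,2,3,3) (1,3,2,2) (1,3,2,3) (1,3,3,2) (1,3,3,3) (2,3,3,3) — 9.
Summing: 1 + 9 = 10.

10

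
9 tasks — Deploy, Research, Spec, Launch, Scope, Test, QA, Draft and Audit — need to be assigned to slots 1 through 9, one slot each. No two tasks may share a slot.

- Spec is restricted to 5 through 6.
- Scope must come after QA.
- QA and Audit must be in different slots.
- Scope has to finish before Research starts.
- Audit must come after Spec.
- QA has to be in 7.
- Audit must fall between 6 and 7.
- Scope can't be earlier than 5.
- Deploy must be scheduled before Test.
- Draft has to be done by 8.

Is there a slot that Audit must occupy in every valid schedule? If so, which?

6

Audit's window is 6–7.
QA is fixed at 7, and Audit can't share a slot with QA.
So Audit must be 6.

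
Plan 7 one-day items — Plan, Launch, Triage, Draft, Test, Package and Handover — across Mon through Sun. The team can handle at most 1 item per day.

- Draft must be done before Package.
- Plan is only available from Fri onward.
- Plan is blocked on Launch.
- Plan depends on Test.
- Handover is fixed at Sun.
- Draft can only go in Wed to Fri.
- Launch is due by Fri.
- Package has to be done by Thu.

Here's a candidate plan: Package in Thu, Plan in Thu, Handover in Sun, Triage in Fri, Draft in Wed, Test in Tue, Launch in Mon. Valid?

Launch is due by Fri — holds.
Draft must be done before Package — holds.
Handover is fixed at Sun — holds.
Plan is only available from Fri onward — violated.
Package has to be done by Thu — holds.
Draft can only go in Wed to Fri — holds.
The team can handle at most 1 item per day — violated.
Plan depends on Test — holds.
Plan is blocked on Launch — holds.

No. Plan is only available from Fri onward is not satisfied.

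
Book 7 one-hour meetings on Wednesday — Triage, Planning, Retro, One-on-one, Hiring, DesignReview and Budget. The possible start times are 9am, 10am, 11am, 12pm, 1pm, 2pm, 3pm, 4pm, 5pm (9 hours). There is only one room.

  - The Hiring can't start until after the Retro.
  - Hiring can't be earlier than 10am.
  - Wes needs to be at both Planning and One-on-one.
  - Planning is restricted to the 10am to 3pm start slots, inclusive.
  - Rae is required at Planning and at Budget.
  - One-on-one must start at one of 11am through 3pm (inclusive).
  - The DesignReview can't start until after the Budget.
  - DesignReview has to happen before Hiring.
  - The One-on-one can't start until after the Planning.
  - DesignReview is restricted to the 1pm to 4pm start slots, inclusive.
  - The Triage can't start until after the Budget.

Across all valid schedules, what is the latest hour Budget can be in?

Downstream work caps Budget at 3pm.
Budget at 2pm is achievable: Budget=2pm; Hiring=4pm; One-on-one=11am; DesignReview=3pm; Triage=5pm; Retro=9am; Planning=10am.
Nothing later works — the conflict and capacity constraints rule out every hour after 2pm.

2pm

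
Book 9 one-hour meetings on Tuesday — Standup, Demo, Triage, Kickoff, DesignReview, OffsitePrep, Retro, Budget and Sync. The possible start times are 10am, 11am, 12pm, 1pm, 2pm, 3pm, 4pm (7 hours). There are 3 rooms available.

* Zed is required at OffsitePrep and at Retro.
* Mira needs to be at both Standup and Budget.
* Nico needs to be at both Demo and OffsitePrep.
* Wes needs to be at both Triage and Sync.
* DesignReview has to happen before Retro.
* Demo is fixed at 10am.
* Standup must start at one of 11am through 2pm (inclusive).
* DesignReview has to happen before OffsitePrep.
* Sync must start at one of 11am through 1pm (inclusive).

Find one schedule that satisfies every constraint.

OffsitePrep -> 11am, Budget -> 12pm, Standup -> 11am, Retro -> 12pm, Triage -> 10am, Demo -> 10am, DesignReview -> 10am, Kickoff -> 12pm, Sync -> 11am

Checking: DesignReview(10am) before Retro(12pm); DesignReview(10am) before OffsitePrep(11am); OffsitePrep(11am) != Retro(12pm); Demo(10am) != OffsitePrep(11am); Standup(11am) != Budget(12pm); Triage(10am) != Sync(11am); Sync=11am in [11am,1pm]; Standup=11am in [11am,2pm]; Demo=10am in [10am,10am]; max 3 per hour (cap 3).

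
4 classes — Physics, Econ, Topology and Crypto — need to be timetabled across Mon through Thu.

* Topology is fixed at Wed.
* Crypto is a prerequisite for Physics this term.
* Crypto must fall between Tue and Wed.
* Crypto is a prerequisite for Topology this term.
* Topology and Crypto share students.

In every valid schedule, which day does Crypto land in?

Tue

Crypto's window is Tue–Wed.
Topology is fixed at Wed, and Crypto can't share a day with Topology.
So Crypto must be Tue.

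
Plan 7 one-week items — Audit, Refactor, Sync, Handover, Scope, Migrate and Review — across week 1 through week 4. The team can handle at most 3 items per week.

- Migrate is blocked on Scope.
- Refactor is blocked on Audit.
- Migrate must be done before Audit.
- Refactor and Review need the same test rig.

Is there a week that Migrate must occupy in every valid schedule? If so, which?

week 2

Precedence pushes Migrate to at least week 2; downstream work caps Migrate at week 2.
So Migrate is pinned to week 2.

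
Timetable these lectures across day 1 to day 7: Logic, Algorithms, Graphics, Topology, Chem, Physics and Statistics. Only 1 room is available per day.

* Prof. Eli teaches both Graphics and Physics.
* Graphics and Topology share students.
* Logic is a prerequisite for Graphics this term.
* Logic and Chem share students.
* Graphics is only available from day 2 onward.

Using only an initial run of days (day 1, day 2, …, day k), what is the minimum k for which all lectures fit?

7

The precedence chain requires at least 2 distinct days.
With at most 1 per day and 7 lectures, at least 7 days are needed.
7 works (last occupied day: day 7): for example Statistics=day 7, Topology=day 4, Chem=day 5, Graphics=day 2, Logic=day 1, Algorithms=day 3, Physics=day 6.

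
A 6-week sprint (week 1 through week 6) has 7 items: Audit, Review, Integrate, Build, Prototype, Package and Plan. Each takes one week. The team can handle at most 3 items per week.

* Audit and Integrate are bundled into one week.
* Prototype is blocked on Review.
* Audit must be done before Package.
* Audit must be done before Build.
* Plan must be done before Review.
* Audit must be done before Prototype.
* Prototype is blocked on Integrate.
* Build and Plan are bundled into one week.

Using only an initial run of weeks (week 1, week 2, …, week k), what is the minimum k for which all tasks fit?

The precedence chain requires at least 4 distinct weeks.
With at most 3 per week and 7 tasks, at least 3 weeks are needed.
4 works (last occupied week: week 4): for example Integrate in week 1, Review in week 3, Prototype in week 4, Build in week 2, Package in week 2, Plan in week 2, Audit in week 1.

4 weeks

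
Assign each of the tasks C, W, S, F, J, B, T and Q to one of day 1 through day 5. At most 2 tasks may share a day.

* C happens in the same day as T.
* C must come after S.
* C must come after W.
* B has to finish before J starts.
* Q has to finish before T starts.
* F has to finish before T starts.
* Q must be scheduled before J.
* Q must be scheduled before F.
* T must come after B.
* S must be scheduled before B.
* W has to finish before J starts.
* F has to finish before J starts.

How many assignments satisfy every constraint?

30

Splitting on C: it can be day 4 (15), day 5 (15). Listing each branch's schedules as (W, S, F, J, B, T, Q) by day number:
C=day 4: (1,1,3,5,2,4,2) (1,1,3,5,3,4,2) (1,2,2,5,3,4,1) (1,2,3,5,3,4,1) (1,2,3,5,3,4,2) (2,1,2,5,3,4,1) (2,1,3,5,2,4,1) (2,1,3,5,3,4,1) (2,1,3,5,3,4,2) (2,2,3,5,3,4,1) (3,1,2,5,2,4,1) (3,1,2,5,3,4,1) (3,1,3,5,2,4,1) (3,1,3,5,2,4,2) (3,2,2,5,3,4,1) — 15.
C=day 5: (1,1,3,4,2,5,2) (1,1,3,4,3,5,2) (1,2,2,4,3,5,1) (1,2,3,4,3,5,1) (1,2,3,4,3,5,2) (2,1,2,4,3,5,1) (2,1,3,4,2,5,1) (2,1,3,4,3,5,1) (2,1,3,4,3,5,2) (2,2,3,4,3,5,1) (3,1,2,4,2,5,1) (3,1,2,4,3,5,1) (3,1,3,4,2,5,1) (3,1,3,4,2,5,2) (3,2,2,4,3,5,1) — 15.
Summing: 15 + 15 = 30.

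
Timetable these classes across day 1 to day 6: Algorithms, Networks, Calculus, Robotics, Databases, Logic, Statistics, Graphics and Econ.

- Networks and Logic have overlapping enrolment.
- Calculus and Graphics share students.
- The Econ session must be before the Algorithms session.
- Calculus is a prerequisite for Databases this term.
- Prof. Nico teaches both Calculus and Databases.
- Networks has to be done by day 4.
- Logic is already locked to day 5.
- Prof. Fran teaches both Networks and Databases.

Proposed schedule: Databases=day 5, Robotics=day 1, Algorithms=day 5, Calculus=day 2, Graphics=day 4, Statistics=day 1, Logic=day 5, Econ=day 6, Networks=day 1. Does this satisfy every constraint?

Invalid. The Econ session must be before the Algorithms session.

Prof. Nico teaches both Calculus and Databases — holds.
Calculus and Graphics share students — holds.
Networks has to be done by day 4 — holds.
Calculus is a prerequisite for Databases this term — holds.
The Econ session must be before the Algorithms session — violated.
Networks and Logic have overlapping enrolment — holds.
Prof. Fran teaches both Networks and Databases — holds.
Logic is already locked to day 5 — holds.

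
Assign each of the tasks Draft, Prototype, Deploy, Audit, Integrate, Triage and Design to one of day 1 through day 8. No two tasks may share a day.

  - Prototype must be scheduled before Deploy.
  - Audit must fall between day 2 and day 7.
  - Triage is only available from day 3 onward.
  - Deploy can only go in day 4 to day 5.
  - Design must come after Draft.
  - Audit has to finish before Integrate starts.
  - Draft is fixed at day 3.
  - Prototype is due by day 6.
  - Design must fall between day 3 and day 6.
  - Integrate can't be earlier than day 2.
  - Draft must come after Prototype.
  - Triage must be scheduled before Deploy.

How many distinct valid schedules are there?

Enumerating: Prototype -> day 1; Audit -> day 2; Deploy -> day 5; Integrate -> day 7; Draft -> day 3; Triage -> day 4; Design -> day 6 | Prototype in day 1; Design in day 6; Triage in day 4; Integrate in day 8; Deploy in day 5; Audit in day 2; Draft in day 3 | Integrate -> day 8; Audit -> day 7; Triage -> day 4; Prototype -> day 1; Deploy -> day 5; Draft -> day 3; Design -> day 6 | Integrate in day 8; Deploy in day 5; Prototype in day 2; Triage in day 4; Draft in day 3; Audit in day 7; Design in day 6.

4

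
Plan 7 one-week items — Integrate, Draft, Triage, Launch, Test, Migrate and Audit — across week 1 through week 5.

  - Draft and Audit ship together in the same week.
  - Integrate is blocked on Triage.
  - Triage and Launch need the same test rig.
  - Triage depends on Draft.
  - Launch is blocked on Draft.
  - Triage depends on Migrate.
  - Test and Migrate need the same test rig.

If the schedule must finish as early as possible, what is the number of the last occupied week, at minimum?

3

The precedence chain requires at least 3 distinct weeks.
3 works (last occupied week: week 3): for example Triage in week 2, Test in week 2, Audit in week 1, Launch in week 3, Migrate in week 1, Integrate in week 3, Draft in week 1.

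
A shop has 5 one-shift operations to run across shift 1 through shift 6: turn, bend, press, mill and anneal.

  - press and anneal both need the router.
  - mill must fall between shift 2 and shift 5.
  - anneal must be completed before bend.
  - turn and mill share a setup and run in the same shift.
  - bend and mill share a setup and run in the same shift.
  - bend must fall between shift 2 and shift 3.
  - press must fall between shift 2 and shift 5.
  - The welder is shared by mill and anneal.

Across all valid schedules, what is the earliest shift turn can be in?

shift 2

Turn must be in the same shift as bend, which can't be before shift 2, so turn is at least shift 2; turn must be in the same shift as bend, which can't be after shift 3, so turn is at most shift 3.
turn at shift 2 is achievable: mill -> shift 2; turn -> shift 2; press -> shift 2; anneal -> shift 1; bend -> shift 2.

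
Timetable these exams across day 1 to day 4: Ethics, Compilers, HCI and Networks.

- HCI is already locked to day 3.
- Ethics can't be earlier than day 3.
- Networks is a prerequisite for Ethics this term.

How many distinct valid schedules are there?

Splitting on Ethics: it can be day 3 (8), day 4 (12). Listing each branch's schedules as (Compilers, HCI, Networks) by day number:
Ethics=day 3: (1,3,1) (1,3,2) (2,3,1) (2,3,2) (3,3,1) (3,3,2) (4,3,1) (4,3,2) — 8.
Ethics=day 4: (1,3,1) (1,3,2) (1,3,3) (2,3,1) (2,3,2) (2,3,3) (3,3,1) (3,3,2) (3,3,3) (4,3,1) (4,3,2) (4,3,3) — 12.
Summing: 8 + 12 = 20.

20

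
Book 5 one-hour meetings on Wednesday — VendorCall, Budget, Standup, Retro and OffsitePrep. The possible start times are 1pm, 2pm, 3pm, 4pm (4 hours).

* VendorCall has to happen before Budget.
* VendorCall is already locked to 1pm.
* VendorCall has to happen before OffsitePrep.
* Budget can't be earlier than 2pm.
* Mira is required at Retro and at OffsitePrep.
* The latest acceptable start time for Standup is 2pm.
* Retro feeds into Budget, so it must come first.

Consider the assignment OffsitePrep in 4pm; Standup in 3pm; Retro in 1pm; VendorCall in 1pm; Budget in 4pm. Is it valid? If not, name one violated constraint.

Invalid. The latest acceptable start time for Standup is 2pm.

Budget can't be earlier than 2pm — holds.
VendorCall has to happen before OffsitePrep — holds.
VendorCall is already locked to 1pm — holds.
Retro feeds into Budget, so it must come first — holds.
The latest acceptable start time for Standup is 2pm — violated.
VendorCall has to happen before Budget — holds.
Mira is required at Retro and at OffsitePrep — holds.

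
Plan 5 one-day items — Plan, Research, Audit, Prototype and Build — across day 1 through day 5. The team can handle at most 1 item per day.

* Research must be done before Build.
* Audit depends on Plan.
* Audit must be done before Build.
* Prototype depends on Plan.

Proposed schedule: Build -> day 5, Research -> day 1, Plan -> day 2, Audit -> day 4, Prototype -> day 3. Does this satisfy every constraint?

Prototype depends on Plan — holds.
Research must be done before Build — holds.
The team can handle at most 1 item per day — holds.
Audit must be done before Build — holds.
Audit depends on Plan — holds.

Yes, all constraints hold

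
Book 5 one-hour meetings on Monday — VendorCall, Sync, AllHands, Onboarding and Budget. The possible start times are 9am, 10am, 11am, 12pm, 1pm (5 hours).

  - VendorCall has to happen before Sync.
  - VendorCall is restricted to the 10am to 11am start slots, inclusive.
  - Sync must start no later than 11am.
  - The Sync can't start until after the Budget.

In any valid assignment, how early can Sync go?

11am

Precedence pushes Sync to at least 11am; Sync's own window allows nothing later than 11am.
Sync at 11am is achievable: Budget=9am; Onboarding=9am; Sync=11am; VendorCall=10am; AllHands=9am.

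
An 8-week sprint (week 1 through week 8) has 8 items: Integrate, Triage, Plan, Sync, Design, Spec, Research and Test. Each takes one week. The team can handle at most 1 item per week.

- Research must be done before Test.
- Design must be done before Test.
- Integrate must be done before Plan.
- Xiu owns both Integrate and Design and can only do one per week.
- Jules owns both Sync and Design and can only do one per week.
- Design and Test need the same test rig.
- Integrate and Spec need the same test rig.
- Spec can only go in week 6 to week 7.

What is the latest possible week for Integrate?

week 7

Downstream work caps Integrate at week 7.
Integrate at week 7 is achievable: Spec=week 6; Plan=week 8; Design=week 1; Sync=week 5; Research=week 2; Integrate=week 7; Test=week 3; Triage=week 4.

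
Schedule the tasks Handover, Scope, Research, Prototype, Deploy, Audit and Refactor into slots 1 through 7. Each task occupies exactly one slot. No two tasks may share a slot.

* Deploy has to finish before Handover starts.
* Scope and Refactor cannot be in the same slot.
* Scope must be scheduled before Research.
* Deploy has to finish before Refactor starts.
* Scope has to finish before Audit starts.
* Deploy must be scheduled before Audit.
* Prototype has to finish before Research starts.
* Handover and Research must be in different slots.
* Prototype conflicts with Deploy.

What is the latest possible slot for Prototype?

Downstream work caps Prototype at 6.
Prototype at 6 is achievable: Scope in 2, Refactor in 5, Prototype in 6, Handover in 4, Deploy in 1, Audit in 3, Research in 7.

6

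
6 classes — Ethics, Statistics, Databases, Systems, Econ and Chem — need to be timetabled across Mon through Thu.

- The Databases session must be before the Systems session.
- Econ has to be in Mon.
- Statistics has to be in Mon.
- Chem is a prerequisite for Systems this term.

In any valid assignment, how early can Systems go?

Tue

Precedence pushes Systems to at least Tue.
Systems at Tue is achievable: Econ -> Mon, Statistics -> Mon, Databases -> Mon, Systems -> Tue, Ethics -> Mon, Chem -> Mon.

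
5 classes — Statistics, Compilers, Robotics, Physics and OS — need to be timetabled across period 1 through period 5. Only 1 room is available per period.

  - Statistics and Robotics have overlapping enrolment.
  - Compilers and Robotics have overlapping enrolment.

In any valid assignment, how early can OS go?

period 1

OS at period 1 is achievable: Robotics in period 4; OS in period 1; Physics in period 5; Statistics in period 2; Compilers in period 3.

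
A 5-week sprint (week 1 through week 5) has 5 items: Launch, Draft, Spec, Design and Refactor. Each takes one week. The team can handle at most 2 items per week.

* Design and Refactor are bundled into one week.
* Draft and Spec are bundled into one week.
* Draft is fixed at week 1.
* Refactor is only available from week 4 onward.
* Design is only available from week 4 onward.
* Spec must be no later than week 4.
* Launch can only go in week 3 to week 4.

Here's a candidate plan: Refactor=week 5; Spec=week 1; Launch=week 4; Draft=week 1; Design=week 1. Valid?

Refactor is only available from week 4 onward — holds.
Draft and Spec are bundled into one week — holds.
Spec must be no later than week 4 — holds.
The team can handle at most 2 items per week — violated.
Launch can only go in week 3 to week 4 — holds.
Design is only available from week 4 onward — violated.
Draft is fixed at week 1 — holds.
Design and Refactor are bundled into one week — violated.

No — it violates: The team can handle at most 2 items per week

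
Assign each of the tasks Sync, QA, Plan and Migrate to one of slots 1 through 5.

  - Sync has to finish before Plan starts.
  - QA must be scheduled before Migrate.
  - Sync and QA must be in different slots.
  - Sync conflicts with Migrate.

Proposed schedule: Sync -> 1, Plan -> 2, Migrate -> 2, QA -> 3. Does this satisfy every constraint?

Sync has to finish before Plan starts — holds.
QA must be scheduled before Migrate — violated.
Sync and QA must be in different slots — holds.
Sync conflicts with Migrate — holds.

No. QA must be scheduled before Migrate is not satisfied.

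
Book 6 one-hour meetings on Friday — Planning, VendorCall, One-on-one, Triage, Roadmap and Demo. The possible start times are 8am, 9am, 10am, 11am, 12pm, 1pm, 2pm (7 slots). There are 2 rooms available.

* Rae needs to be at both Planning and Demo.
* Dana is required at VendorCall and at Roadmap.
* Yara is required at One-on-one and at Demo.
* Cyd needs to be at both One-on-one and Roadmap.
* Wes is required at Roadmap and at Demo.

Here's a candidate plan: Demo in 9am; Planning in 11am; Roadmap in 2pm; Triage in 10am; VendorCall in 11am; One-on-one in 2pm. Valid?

Wes is required at Roadmap and at Demo — holds.
Cyd needs to be at both One-on-one and Roadmap — violated.
Yara is required at One-on-one and at Demo — holds.
There are 2 rooms available — holds.
Dana is required at VendorCall and at Roadmap — holds.
Rae needs to be at both Planning and Demo — holds.

Invalid. Cyd needs to be at both One-on-one and Roadmap.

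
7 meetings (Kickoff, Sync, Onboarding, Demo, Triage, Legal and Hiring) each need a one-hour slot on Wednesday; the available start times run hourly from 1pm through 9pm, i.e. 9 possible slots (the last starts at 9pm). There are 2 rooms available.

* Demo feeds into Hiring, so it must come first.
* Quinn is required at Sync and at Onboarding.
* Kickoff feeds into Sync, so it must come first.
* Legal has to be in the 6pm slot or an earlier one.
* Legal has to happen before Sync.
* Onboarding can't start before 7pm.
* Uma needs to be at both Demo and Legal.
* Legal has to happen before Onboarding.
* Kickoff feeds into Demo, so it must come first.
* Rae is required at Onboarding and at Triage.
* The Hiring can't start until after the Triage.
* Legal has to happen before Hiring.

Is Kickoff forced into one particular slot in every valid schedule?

No

Kickoff can be 1pm (e.g. Legal in 1pm, Triage in 2pm, Sync in 3pm, Onboarding in 7pm, Kickoff in 1pm, Hiring in 3pm, Demo in 2pm) or 2pm (e.g. Demo in 3pm, Kickoff in 2pm, Sync in 3pm, Legal in 1pm, Hiring in 4pm, Onboarding in 7pm, Triage in 1pm).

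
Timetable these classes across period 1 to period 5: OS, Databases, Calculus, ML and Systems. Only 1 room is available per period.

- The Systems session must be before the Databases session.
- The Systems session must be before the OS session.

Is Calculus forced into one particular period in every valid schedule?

Calculus can be period 1 (e.g. OS in period 3; ML in period 5; Databases in period 4; Calculus in period 1; Systems in period 2) or period 2 (e.g. Calculus -> period 2; Databases -> period 4; ML -> period 5; Systems -> period 1; OS -> period 3).

No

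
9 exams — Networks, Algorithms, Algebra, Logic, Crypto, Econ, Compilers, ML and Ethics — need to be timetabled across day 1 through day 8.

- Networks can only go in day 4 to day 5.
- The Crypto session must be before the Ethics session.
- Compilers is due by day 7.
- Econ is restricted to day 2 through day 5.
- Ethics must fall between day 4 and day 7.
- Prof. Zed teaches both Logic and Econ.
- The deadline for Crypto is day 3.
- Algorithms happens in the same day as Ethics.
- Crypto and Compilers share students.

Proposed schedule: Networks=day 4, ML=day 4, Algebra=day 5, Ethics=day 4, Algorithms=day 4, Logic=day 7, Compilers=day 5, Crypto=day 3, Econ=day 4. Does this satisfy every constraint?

Compilers is due by day 7 — holds.
Crypto and Compilers share students — holds.
Prof. Zed teaches both Logic and Econ — holds.
Econ is restricted to day 2 through day 5 — holds.
Networks can only go in day 4 to day 5 — holds.
The deadline for Crypto is day 3 — holds.
The Crypto session must be before the Ethics session — holds.
Algorithms happens in the same day as Ethics — holds.
Ethics must fall between day 4 and day 7 — holds.

Yes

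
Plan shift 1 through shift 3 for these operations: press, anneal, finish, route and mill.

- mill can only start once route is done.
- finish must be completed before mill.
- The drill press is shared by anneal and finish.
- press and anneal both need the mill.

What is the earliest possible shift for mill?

Precedence pushes mill to at least shift 2.
mill at shift 2 is achievable: finish -> shift 1, mill -> shift 2, press -> shift 1, route -> shift 1, anneal -> shift 2.

shift 2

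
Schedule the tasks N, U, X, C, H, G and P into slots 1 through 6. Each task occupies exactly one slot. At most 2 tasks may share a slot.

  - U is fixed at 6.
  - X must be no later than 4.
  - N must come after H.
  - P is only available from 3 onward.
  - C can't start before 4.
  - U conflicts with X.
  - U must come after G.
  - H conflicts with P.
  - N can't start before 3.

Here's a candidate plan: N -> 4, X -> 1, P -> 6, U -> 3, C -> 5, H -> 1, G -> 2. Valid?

N must come after H — holds.
U must come after G — holds.
X must be no later than 4 — holds.
N can't start before 3 — holds.
C can't start before 4 — holds.
At most 2 tasks may share a slot — holds.
U is fixed at 6 — violated.
U conflicts with X — holds.
P is only available from 3 onward — holds.
H conflicts with P — holds.

No — it violates: U is fixed at 6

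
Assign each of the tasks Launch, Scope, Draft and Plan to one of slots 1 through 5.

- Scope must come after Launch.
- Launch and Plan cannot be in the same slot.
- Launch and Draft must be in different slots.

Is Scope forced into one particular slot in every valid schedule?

No

Scope can be 2 (e.g. Plan -> 2, Scope -> 2, Launch -> 1, Draft -> 2) or 3 (e.g. Scope=3, Draft=2, Launch=1, Plan=2).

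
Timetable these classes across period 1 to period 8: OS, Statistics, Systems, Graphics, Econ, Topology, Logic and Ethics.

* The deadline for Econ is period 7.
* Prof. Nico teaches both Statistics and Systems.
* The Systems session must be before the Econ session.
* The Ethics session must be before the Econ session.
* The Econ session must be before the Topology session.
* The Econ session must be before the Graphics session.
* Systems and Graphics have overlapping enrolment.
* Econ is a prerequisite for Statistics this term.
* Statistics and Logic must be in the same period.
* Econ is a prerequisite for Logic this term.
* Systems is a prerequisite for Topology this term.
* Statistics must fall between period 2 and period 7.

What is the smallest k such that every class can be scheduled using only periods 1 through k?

3 periods

The precedence chain requires at least 3 distinct periods.
3 works (last occupied period: period 3): for example Graphics in period 3, OS in period 1, Logic in period 3, Econ in period 2, Statistics in period 3, Topology in period 3, Ethics in period 1, Systems in period 1.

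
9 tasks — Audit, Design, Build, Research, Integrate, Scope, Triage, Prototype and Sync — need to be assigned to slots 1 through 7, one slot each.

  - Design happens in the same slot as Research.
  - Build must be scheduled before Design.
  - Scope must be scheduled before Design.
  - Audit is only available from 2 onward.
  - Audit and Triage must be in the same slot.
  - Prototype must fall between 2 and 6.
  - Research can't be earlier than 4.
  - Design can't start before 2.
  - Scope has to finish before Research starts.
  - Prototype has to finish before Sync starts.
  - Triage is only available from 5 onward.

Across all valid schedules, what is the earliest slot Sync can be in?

3

Precedence pushes Sync to at least 3.
Sync at 3 is achievable: Prototype in 2; Audit in 5; Scope in 1; Sync in 3; Build in 1; Research in 4; Triage in 5; Integrate in 1; Design in 4.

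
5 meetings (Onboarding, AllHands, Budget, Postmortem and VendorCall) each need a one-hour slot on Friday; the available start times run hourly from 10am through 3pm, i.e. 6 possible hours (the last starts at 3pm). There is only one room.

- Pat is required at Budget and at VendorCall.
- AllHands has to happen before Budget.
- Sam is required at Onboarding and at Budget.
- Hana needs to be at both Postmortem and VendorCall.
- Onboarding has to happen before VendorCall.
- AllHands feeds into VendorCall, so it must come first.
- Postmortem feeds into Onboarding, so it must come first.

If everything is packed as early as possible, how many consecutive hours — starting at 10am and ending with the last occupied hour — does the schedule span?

5

The precedence chain requires at least 3 distinct hours.
With at most 1 per hour and 5 meetings, at least 5 hours are needed.
5 works (last occupied hour: 2pm): for example VendorCall in 1pm, Onboarding in 11am, Postmortem in 10am, Budget in 2pm, AllHands in 12pm.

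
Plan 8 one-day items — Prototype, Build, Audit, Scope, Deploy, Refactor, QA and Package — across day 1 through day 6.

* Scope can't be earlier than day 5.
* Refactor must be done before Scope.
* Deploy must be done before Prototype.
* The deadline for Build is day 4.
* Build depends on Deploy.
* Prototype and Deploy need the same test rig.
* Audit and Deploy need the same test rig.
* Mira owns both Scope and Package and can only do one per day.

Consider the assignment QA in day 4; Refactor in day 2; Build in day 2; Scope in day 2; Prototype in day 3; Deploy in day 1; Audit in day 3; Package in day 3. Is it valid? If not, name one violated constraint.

Audit and Deploy need the same test rig — holds.
Mira owns both Scope and Package and can only do one per day — holds.
Refactor must be done before Scope — violated.
Scope can't be earlier than day 5 — violated.
Build depends on Deploy — holds.
The deadline for Build is day 4 — holds.
Prototype and Deploy need the same test rig — holds.
Deploy must be done before Prototype — holds.

No — it violates: Scope can't be earlier than day 5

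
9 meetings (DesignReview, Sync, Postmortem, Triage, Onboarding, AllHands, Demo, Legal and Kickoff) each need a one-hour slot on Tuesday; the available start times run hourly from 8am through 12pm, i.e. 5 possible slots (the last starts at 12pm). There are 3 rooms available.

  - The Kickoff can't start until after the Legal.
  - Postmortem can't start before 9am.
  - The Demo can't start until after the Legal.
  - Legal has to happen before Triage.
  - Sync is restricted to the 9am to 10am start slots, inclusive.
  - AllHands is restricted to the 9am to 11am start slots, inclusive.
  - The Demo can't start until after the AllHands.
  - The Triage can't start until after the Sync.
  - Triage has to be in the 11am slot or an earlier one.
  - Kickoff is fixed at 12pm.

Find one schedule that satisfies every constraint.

Demo in 10am, Kickoff in 12pm, Sync in 9am, Triage in 10am, Onboarding in 8am, Legal in 8am, DesignReview in 8am, Postmortem in 9am, AllHands in 9am

Checking: Legal(8am) before Kickoff(12pm); Sync(9am) before Triage(10am); Legal(8am) before Demo(10am); Legal(8am) before Triage(10am); AllHands(9am) before Demo(10am); Triage=10am in [8am,11am]; Kickoff=12pm in [12pm,12pm]; AllHands=9am in [9am,11am]; Sync=9am in [9am,10am]; Postmortem=9am in [9am,12pm]; max 3 per slot (cap 3).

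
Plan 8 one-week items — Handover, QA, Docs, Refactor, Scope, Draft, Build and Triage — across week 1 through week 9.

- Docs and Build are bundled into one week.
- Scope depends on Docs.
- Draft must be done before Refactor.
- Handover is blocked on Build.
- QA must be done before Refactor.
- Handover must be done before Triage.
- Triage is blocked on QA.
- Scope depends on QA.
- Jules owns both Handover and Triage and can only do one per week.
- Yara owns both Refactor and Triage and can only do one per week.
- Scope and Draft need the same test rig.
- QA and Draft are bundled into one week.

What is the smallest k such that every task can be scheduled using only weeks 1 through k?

3

The precedence chain requires at least 3 distinct weeks.
3 works (last occupied week: week 3): for example Handover -> week 2, QA -> week 1, Draft -> week 1, Docs -> week 1, Refactor -> week 2, Scope -> week 2, Triage -> week 3, Build -> week 1.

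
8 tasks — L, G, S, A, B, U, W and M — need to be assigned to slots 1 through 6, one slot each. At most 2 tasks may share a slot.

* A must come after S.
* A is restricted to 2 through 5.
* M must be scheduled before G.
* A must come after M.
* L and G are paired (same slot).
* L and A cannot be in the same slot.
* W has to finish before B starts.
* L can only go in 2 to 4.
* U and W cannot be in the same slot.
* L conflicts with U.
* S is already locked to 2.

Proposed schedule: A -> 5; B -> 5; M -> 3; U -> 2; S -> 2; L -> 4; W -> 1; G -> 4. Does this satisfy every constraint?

L and G are paired (same slot) — holds.
A must come after S — holds.
L conflicts with U — holds.
A is restricted to 2 through 5 — holds.
At most 2 tasks may share a slot — holds.
A must come after M — holds.
M must be scheduled before G — holds.
L can only go in 2 to 4 — holds.
L and A cannot be in the same slot — holds.
S is already locked to 2 — holds.
W has to finish before B starts — holds.
U and W cannot be in the same slot — holds.

Valid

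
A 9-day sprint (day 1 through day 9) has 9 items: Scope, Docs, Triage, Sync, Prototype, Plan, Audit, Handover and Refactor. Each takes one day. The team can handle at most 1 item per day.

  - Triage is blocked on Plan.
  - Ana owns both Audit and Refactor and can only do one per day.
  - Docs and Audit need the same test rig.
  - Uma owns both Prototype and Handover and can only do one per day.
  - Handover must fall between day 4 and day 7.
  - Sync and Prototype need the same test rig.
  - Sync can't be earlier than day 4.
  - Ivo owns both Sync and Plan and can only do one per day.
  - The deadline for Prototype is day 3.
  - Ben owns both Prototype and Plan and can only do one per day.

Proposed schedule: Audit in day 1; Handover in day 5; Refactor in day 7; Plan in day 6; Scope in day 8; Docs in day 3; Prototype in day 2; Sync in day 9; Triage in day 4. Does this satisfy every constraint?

Sync can't be earlier than day 4 — holds.
Uma owns both Prototype and Handover and can only do one per day — holds.
The team can handle at most 1 item per day — holds.
Ana owns both Audit and Refactor and can only do one per day — holds.
Sync and Prototype need the same test rig — holds.
Handover must fall between day 4 and day 7 — holds.
The deadline for Prototype is day 3 — holds.
Docs and Audit need the same test rig — holds.
Triage is blocked on Plan — violated.
Ben owns both Prototype and Plan and can only do one per day — holds.
Ivo owns both Sync and Plan and can only do one per day — holds.

No — it violates: Triage is blocked on Plan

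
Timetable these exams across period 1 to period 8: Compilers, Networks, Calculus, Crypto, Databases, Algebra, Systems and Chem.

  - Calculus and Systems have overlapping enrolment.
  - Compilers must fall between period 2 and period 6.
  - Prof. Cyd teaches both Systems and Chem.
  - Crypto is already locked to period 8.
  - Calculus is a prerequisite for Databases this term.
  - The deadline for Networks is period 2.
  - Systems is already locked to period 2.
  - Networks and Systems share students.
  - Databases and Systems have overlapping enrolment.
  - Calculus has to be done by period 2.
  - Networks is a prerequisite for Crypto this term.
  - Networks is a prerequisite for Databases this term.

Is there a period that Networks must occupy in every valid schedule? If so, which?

Networks's window is period 1–period 2.
Systems is fixed at period 2, and Networks can't share a period with Systems.
So Networks must be period 1.

period 1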